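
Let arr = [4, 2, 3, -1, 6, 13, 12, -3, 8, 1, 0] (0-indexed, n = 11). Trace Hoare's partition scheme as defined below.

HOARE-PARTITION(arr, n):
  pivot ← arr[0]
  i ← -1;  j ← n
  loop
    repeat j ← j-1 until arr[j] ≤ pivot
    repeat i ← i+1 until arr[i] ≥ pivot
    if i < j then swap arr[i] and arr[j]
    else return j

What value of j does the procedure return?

pivot = arr[0] = 4; i = -1, j = 11
j→10 (arr[10]=0≤4), i→0 (arr[0]=4≥4); i<j, swap → [0, 2, 3, -1, 6, 13, 12, -3, 8, 1, 4]
j→9 (arr[9]=1≤4), i→4 (arr[4]=6≥4); i<j, swap → [0, 2, 3, -1, 1, 13, 12, -3, 8, 6, 4]
j→7 (arr[7]=-3≤4), i→5 (arr[5]=13≥4); i<j, swap → [0, 2, 3, -1, 1, -3, 12, 13, 8, 6, 4]
j→5, i→6; i≥j, return j=5. arr = [0, 2, 3, -1, 1, -3, 12, 13, 8, 6, 4]

5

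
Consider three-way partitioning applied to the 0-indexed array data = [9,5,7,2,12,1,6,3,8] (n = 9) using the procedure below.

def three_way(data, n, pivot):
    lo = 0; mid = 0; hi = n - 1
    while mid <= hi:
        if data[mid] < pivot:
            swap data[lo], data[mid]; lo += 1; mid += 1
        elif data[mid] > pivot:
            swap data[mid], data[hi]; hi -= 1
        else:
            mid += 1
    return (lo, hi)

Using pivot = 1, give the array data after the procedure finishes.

lo=0 mid=0 hi=8
9>1: swap(0,8), hi=7 ⇒ [8,5,7,2,12,1,6,3,9]
8>1: swap(0,7), hi=6 ⇒ [3,5,7,2,12,1,6,8,9]
3>1: swap(0,6), hi=5 ⇒ [6,5,7,2,12,1,3,8,9]
6>1: swap(0,5), hi=4 ⇒ [1,5,7,2,12,6,3,8,9]
1=1: mid=1
5>1: swap(1,4), hi=3 ⇒ [1,12,7,2,5,6,3,8,9]
12>1: swap(1,3), hi=2 ⇒ [1,2,7,12,5,6,3,8,9]
2>1: swap(1,2), hi=1 ⇒ [1,7,2,12,5,6,3,8,9]
7>1: swap(1,1), hi=0 ⇒ [1,7,2,12,5,6,3,8,9]
done. lo=0 hi=0; data=[1,7,2,12,5,6,3,8,9]

[1,7,2,12,5,6,3,8,9]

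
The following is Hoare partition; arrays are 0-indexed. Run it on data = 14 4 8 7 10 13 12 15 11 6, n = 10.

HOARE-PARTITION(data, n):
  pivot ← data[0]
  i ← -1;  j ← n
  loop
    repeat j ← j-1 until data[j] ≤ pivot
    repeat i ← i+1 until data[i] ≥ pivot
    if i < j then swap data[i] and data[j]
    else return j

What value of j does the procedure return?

pivot=14
j stops at 9 (6), i stops at 0 (14); swap ⇒ 6 4 8 7 10 13 12 15 11 14
j stops at 8 (11), i stops at 7 (15); swap ⇒ 6 4 8 7 10 13 12 11 15 14
j stops at 7, i stops at 8; i≥j ⇒ return 7. data=6 4 8 7 10 13 12 11 15 14

7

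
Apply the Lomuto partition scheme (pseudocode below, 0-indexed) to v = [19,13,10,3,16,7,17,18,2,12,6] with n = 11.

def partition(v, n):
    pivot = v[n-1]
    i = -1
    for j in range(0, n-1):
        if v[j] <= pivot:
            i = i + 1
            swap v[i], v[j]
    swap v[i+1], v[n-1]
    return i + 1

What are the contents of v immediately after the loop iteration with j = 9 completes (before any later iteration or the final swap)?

[3,2,10,19,16,7,17,18,13,12,6]

pivot=6, i=-1
j=0: 19>6, skip
j=1: 13>6, skip
j=2: 10>6, skip
j=3: 3≤6, i=0, swap(0,3) ⇒ [3,13,10,19,16,7,17,18,2,12,6]
j=4: 16>6, skip
j=5: 7>6, skip
j=6: 17>6, skip
j=7: 18>6, skip
j=8: 2≤6, i=1, swap(1,8) ⇒ [3,2,10,19,16,7,17,18,13,12,6]
j=9: 12>6, skip
(after j=9) v = [3,2,10,19,16,7,17,18,13,12,6]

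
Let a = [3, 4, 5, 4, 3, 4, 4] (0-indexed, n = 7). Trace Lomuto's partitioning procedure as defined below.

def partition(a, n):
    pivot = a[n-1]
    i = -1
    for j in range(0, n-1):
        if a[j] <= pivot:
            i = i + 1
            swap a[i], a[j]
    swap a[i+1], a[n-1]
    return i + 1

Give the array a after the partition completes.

[3, 4, 4, 3, 4, 4, 5]

pivot=4, i=-1
j=0: 3≤4, i=0, swap(0,0) ⇒ [3, 4, 5, 4, 3, 4, 4]
j=1: 4≤4, i=1, swap(1,1) ⇒ [3, 4, 5, 4, 3, 4, 4]
j=2: 5>4, skip
j=3: 4≤4, i=2, swap(2,3) ⇒ [3, 4, 4, 5, 3, 4, 4]
j=4: 3≤4, i=3, swap(3,4) ⇒ [3, 4, 4, 3, 5, 4, 4]
j=5: 4≤4, i=4, swap(4,5) ⇒ [3, 4, 4, 3, 4, 5, 4]
swap(5,6) ⇒ [3, 4, 4, 3, 4, 4, 5]; return 5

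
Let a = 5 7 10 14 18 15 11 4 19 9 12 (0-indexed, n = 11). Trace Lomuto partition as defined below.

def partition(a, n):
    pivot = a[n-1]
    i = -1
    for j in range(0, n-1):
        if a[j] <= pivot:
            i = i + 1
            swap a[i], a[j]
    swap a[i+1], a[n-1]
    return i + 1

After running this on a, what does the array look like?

pivot=12, i=-1
j=0: 5≤12, i=0, swap(0,0) ⇒ 5 7 10 14 18 15 11 4 19 9 12
j=1: 7≤12, i=1, swap(1,1) ⇒ 5 7 10 14 18 15 11 4 19 9 12
j=2: 10≤12, i=2, swap(2,2) ⇒ 5 7 10 14 18 15 11 4 19 9 12
j=3: 14>12, skip
j=4: 18>12, skip
j=5: 15>12, skip
j=6: 11≤12, i=3, swap(3,6) ⇒ 5 7 10 11 18 15 14 4 19 9 12
j=7: 4≤12, i=4, swap(4,7) ⇒ 5 7 10 11 4 15 14 18 19 9 12
j=8: 19>12, skip
j=9: 9≤12, i=5, swap(5,9) ⇒ 5 7 10 11 4 9 14 18 19 15 12
swap(6,10) ⇒ 5 7 10 11 4 9 12 18 19 15 14; return 6

5 7 10 11 4 9 12 18 19 15 14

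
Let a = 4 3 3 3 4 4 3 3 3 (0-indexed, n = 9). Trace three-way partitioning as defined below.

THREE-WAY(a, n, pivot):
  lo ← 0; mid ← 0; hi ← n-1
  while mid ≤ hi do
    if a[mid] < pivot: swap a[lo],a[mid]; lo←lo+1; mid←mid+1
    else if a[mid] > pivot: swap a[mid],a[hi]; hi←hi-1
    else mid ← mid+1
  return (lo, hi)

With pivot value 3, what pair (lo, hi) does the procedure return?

pivot = 3; lo=0, mid=0, hi=8
a[mid]=4>3: swap a[0],a[8]; hi=7 → 3 3 3 3 4 4 3 3 4
a[mid]=3=3: mid=1
a[mid]=3=3: mid=2
a[mid]=3=3: mid=3
a[mid]=3=3: mid=4
a[mid]=4>3: swap a[4],a[7]; hi=6 → 3 3 3 3 3 4 3 4 4
a[mid]=3=3: mid=5
a[mid]=4>3: swap a[5],a[6]; hi=5 → 3 3 3 3 3 3 4 4 4
a[mid]=3=3: mid=6
end: lo=0, hi=5; a = 3 3 3 3 3 3 4 4 4

(0, 5)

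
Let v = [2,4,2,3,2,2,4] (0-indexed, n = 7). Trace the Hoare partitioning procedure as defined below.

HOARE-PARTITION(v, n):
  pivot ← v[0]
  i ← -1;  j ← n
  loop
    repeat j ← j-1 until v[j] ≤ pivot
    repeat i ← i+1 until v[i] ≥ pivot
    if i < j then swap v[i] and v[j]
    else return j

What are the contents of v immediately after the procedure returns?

[2,2,2,3,4,2,4]

pivot=2
j stops at 5 (2), i stops at 0 (2); swap ⇒ [2,4,2,3,2,2,4]
j stops at 4 (2), i stops at 1 (4); swap ⇒ [2,2,2,3,4,2,4]
j stops at 2, i stops at 2; i≥j ⇒ return 2. v=[2,2,2,3,4,2,4]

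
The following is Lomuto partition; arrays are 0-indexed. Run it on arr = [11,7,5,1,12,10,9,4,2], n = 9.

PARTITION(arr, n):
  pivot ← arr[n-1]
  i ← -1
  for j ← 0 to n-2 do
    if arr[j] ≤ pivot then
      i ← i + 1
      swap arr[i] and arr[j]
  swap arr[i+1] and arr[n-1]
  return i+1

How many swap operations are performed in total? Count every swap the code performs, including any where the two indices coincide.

pivot=2, i=-1
j=0: 11>2, skip
j=1: 7>2, skip
j=2: 5>2, skip
j=3: 1≤2, i=0, swap(0,3) ⇒ [1,7,5,11,12,10,9,4,2]
j=4: 12>2, skip
j=5: 10>2, skip
j=6: 9>2, skip
j=7: 4>2, skip
swap(1,8) ⇒ [1,2,5,11,12,10,9,4,7]; return 1

2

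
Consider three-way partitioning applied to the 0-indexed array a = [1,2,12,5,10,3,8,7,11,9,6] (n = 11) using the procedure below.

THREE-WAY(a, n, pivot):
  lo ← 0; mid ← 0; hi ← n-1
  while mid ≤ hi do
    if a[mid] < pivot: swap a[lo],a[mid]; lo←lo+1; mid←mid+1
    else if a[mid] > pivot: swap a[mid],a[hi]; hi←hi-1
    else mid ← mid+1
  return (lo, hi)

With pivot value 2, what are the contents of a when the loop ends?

[1,2,5,10,3,8,7,11,9,6,12]

pivot = 2; lo=0, mid=0, hi=10
a[mid]=1<2: swap a[0],a[0]; lo=1,mid=1 → [1,2,12,5,10,3,8,7,11,9,6]
a[mid]=2=2: mid=2
a[mid]=12>2: swap a[2],a[10]; hi=9 → [1,2,6,5,10,3,8,7,11,9,12]
a[mid]=6>2: swap a[2],a[9]; hi=8 → [1,2,9,5,10,3,8,7,11,6,12]
a[mid]=9>2: swap a[2],a[8]; hi=7 → [1,2,11,5,10,3,8,7,9,6,12]
a[mid]=11>2: swap a[2],a[7]; hi=6 → [1,2,7,5,10,3,8,11,9,6,12]
a[mid]=7>2: swap a[2],a[6]; hi=5 → [1,2,8,5,10,3,7,11,9,6,12]
a[mid]=8>2: swap a[2],a[5]; hi=4 → [1,2,3,5,10,8,7,11,9,6,12]
a[mid]=3>2: swap a[2],a[4]; hi=3 → [1,2,10,5,3,8,7,11,9,6,12]
a[mid]=10>2: swap a[2],a[3]; hi=2 → [1,2,5,10,3,8,7,11,9,6,12]
a[mid]=5>2: swap a[2],a[2]; hi=1 → [1,2,5,10,3,8,7,11,9,6,12]
end: lo=1, hi=1; a = [1,2,5,10,3,8,7,11,9,6,12]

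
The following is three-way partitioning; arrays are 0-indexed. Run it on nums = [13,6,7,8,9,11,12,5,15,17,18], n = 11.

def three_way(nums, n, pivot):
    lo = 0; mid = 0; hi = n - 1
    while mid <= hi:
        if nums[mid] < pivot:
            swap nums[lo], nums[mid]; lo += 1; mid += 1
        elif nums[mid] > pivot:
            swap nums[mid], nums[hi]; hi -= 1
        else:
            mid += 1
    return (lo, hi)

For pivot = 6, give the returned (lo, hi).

pivot = 6; lo=0, mid=0, hi=10
nums[mid]=13>6: swap nums[0],nums[10]; hi=9 → [18,6,7,8,9,11,12,5,15,17,13]
nums[mid]=18>6: swap nums[0],nums[9]; hi=8 → [17,6,7,8,9,11,12,5,15,18,13]
nums[mid]=17>6: swap nums[0],nums[8]; hi=7 → [15,6,7,8,9,11,12,5,17,18,13]
nums[mid]=15>6: swap nums[0],nums[7]; hi=6 → [5,6,7,8,9,11,12,15,17,18,13]
nums[mid]=5<6: swap nums[0],nums[0]; lo=1,mid=1 → [5,6,7,8,9,11,12,15,17,18,13]
nums[mid]=6=6: mid=2
nums[mid]=7>6: swap nums[2],nums[6]; hi=5 → [5,6,12,8,9,11,7,15,17,18,13]
nums[mid]=12>6: swap nums[2],nums[5]; hi=4 → [5,6,11,8,9,12,7,15,17,18,13]
nums[mid]=11>6: swap nums[2],nums[4]; hi=3 → [5,6,9,8,11,12,7,15,17,18,13]
nums[mid]=9>6: swap nums[2],nums[3]; hi=2 → [5,6,8,9,11,12,7,15,17,18,13]
nums[mid]=8>6: swap nums[2],nums[2]; hi=1 → [5,6,8,9,11,12,7,15,17,18,13]
end: lo=1, hi=1; nums = [5,6,8,9,11,12,7,15,17,18,13]

(1, 1)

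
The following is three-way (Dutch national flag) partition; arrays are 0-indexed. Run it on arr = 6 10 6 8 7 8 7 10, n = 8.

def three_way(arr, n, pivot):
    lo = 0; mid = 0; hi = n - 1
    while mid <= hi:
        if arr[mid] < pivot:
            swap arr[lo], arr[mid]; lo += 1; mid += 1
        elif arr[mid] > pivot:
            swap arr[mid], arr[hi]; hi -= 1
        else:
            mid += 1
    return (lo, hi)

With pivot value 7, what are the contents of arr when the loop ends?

lo=0 mid=0 hi=7
6<7: swap(0,0), lo=1 mid=1 ⇒ 6 10 6 8 7 8 7 10
10>7: swap(1,7), hi=6 ⇒ 6 10 6 8 7 8 7 10
10>7: swap(1,6), hi=5 ⇒ 6 7 6 8 7 8 10 10
7=7: mid=2
6<7: swap(1,2), lo=2 mid=3 ⇒ 6 6 7 8 7 8 10 10
8>7: swap(3,5), hi=4 ⇒ 6 6 7 8 7 8 10 10
8>7: swap(3,4), hi=3 ⇒ 6 6 7 7 8 8 10 10
7=7: mid=4
done. lo=2 hi=3; arr=6 6 7 7 8 8 10 10

6 6 7 7 8 8 10 10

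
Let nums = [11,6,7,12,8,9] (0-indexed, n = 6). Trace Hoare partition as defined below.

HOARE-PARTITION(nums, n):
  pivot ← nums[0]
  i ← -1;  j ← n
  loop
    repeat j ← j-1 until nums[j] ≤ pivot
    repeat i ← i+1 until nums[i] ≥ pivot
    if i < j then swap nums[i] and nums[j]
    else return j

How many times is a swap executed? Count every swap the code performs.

2

pivot = nums[0] = 11; i = -1, j = 6
j→5 (nums[5]=9≤11), i→0 (nums[0]=11≥11); i<j, swap → [9,6,7,12,8,11]
j→4 (nums[4]=8≤11), i→3 (nums[3]=12≥11); i<j, swap → [9,6,7,8,12,11]
j→3, i→4; i≥j, return j=3. nums = [9,6,7,8,12,11]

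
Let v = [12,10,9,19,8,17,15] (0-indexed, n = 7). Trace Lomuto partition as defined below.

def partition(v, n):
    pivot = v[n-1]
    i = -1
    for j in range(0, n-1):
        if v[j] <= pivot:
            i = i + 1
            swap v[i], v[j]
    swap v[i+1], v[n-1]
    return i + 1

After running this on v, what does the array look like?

pivot = v[6] = 15; i = -1
j=0: v[0]=12 ≤ 15 → i=0, swap v[0],v[0] (no change) → [12,10,9,19,8,17,15]
j=1: v[1]=10 ≤ 15 → i=1, swap v[1],v[1] (no change) → [12,10,9,19,8,17,15]
j=2: v[2]=9 ≤ 15 → i=2, swap v[2],v[2] (no change) → [12,10,9,19,8,17,15]
j=3: v[3]=19 > 15 → no swap
j=4: v[4]=8 ≤ 15 → i=3, swap v[3],v[4] → [12,10,9,8,19,17,15]
j=5: v[5]=17 > 15 → no swap
final swap v[4],v[6] → [12,10,9,8,15,17,19]; return 4

[12,10,9,8,15,17,19]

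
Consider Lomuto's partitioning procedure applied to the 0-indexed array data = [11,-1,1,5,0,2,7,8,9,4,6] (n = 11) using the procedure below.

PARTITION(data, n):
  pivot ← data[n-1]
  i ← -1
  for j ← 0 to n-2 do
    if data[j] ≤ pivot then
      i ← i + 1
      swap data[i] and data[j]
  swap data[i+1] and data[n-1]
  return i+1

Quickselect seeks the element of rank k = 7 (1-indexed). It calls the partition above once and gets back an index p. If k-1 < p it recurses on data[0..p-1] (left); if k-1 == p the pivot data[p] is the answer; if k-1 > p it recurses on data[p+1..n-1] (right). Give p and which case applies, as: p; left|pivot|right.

6; pivot

pivot=6, i=-1
j=0: 11>6, skip
j=1: -1≤6, i=0, swap(0,1) ⇒ [-1,11,1,5,0,2,7,8,9,4,6]
j=2: 1≤6, i=1, swap(1,2) ⇒ [-1,1,11,5,0,2,7,8,9,4,6]
j=3: 5≤6, i=2, swap(2,3) ⇒ [-1,1,5,11,0,2,7,8,9,4,6]
j=4: 0≤6, i=3, swap(3,4) ⇒ [-1,1,5,0,11,2,7,8,9,4,6]
j=5: 2≤6, i=4, swap(4,5) ⇒ [-1,1,5,0,2,11,7,8,9,4,6]
j=6: 7>6, skip
j=7: 8>6, skip
j=8: 9>6, skip
j=9: 4≤6, i=5, swap(5,9) ⇒ [-1,1,5,0,2,4,7,8,9,11,6]
swap(6,10) ⇒ [-1,1,5,0,2,4,6,8,9,11,7]; return 6
p = 6; k-1 = 6 == 6 ⇒ pivot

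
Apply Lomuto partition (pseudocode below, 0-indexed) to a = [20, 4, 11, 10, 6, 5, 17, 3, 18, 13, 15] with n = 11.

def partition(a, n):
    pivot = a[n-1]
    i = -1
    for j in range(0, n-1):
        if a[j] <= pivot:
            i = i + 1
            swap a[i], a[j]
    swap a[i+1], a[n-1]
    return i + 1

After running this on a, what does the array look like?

pivot=15, i=-1
j=0: 20>15, skip
j=1: 4≤15, i=0, swap(0,1) ⇒ [4, 20, 11, 10, 6, 5, 17, 3, 18, 13, 15]
j=2: 11≤15, i=1, swap(1,2) ⇒ [4, 11, 20, 10, 6, 5, 17, 3, 18, 13, 15]
j=3: 10≤15, i=2, swap(2,3) ⇒ [4, 11, 10, 20, 6, 5, 17, 3, 18, 13, 15]
j=4: 6≤15, i=3, swap(3,4) ⇒ [4, 11, 10, 6, 20, 5, 17, 3, 18, 13, 15]
j=5: 5≤15, i=4, swap(4,5) ⇒ [4, 11, 10, 6, 5, 20, 17, 3, 18, 13, 15]
j=6: 17>15, skip
j=7: 3≤15, i=5, swap(5,7) ⇒ [4, 11, 10, 6, 5, 3, 17, 20, 18, 13, 15]
j=8: 18>15, skip
j=9: 13≤15, i=6, swap(6,9) ⇒ [4, 11, 10, 6, 5, 3, 13, 20, 18, 17, 15]
swap(7,10) ⇒ [4, 11, 10, 6, 5, 3, 13, 15, 18, 17, 20]; return 7

[4, 11, 10, 6, 5, 3, 13, 15, 18, 17, 20]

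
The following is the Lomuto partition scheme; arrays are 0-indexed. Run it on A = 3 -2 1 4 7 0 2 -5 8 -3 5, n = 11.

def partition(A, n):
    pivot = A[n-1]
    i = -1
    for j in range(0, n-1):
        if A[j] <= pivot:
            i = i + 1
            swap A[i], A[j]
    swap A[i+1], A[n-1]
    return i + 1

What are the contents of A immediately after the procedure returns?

pivot=5, i=-1
j=0: 3≤5, i=0, swap(0,0) ⇒ 3 -2 1 4 7 0 2 -5 8 -3 5
j=1: -2≤5, i=1, swap(1,1) ⇒ 3 -2 1 4 7 0 2 -5 8 -3 5
j=2: 1≤5, i=2, swap(2,2) ⇒ 3 -2 1 4 7 0 2 -5 8 -3 5
j=3: 4≤5, i=3, swap(3,3) ⇒ 3 -2 1 4 7 0 2 -5 8 -3 5
j=4: 7>5, skip
j=5: 0≤5, i=4, swap(4,5) ⇒ 3 -2 1 4 0 7 2 -5 8 -3 5
j=6: 2≤5, i=5, swap(5,6) ⇒ 3 -2 1 4 0 2 7 -5 8 -3 5
j=7: -5≤5, i=6, swap(6,7) ⇒ 3 -2 1 4 0 2 -5 7 8 -3 5
j=8: 8>5, skip
j=9: -3≤5, i=7, swap(7,9) ⇒ 3 -2 1 4 0 2 -5 -3 8 7 5
swap(8,10) ⇒ 3 -2 1 4 0 2 -5 -3 5 7 8; return 8

3 -2 1 4 0 2 -5 -3 5 7 8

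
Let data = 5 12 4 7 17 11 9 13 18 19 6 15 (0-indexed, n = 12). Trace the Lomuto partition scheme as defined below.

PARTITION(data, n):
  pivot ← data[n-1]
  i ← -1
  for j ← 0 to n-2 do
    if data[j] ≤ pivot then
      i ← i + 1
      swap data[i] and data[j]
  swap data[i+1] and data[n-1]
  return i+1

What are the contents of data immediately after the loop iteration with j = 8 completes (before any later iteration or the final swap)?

5 12 4 7 11 9 13 17 18 19 6 15

pivot = data[11] = 15; i = -1
j=0: data[0]=5 ≤ 15 → i=0, swap data[0],data[0] (no change) → 5 12 4 7 17 11 9 13 18 19 6 15
j=1: data[1]=12 ≤ 15 → i=1, swap data[1],data[1] (no change) → 5 12 4 7 17 11 9 13 18 19 6 15
j=2: data[2]=4 ≤ 15 → i=2, swap data[2],data[2] (no change) → 5 12 4 7 17 11 9 13 18 19 6 15
j=3: data[3]=7 ≤ 15 → i=3, swap data[3],data[3] (no change) → 5 12 4 7 17 11 9 13 18 19 6 15
j=4: data[4]=17 > 15 → no swap
j=5: data[5]=11 ≤ 15 → i=4, swap data[4],data[5] → 5 12 4 7 11 17 9 13 18 19 6 15
j=6: data[6]=9 ≤ 15 → i=5, swap data[5],data[6] → 5 12 4 7 11 9 17 13 18 19 6 15
j=7: data[7]=13 ≤ 15 → i=6, swap data[6],data[7] → 5 12 4 7 11 9 13 17 18 19 6 15
j=8: data[8]=18 > 15 → no swap
(after j=8) data = 5 12 4 7 11 9 13 17 18 19 6 15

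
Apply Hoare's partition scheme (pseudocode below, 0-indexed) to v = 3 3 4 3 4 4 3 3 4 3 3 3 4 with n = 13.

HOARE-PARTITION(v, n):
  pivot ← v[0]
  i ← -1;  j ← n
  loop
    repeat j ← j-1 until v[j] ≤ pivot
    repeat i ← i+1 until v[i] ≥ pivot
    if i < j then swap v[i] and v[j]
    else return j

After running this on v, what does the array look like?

3 3 3 3 3 4 4 3 4 4 3 3 4

pivot = v[0] = 3; i = -1, j = 13
j→11 (v[11]=3≤3), i→0 (v[0]=3≥3); i<j, swap → 3 3 4 3 4 4 3 3 4 3 3 3 4
j→10 (v[10]=3≤3), i→1 (v[1]=3≥3); i<j, swap → 3 3 4 3 4 4 3 3 4 3 3 3 4
j→9 (v[9]=3≤3), i→2 (v[2]=4≥3); i<j, swap → 3 3 3 3 4 4 3 3 4 4 3 3 4
j→7 (v[7]=3≤3), i→3 (v[3]=3≥3); i<j, swap → 3 3 3 3 4 4 3 3 4 4 3 3 4
j→6 (v[6]=3≤3), i→4 (v[4]=4≥3); i<j, swap → 3 3 3 3 3 4 4 3 4 4 3 3 4
j→4, i→5; i≥j, return j=4. v = 3 3 3 3 3 4 4 3 4 4 3 3 4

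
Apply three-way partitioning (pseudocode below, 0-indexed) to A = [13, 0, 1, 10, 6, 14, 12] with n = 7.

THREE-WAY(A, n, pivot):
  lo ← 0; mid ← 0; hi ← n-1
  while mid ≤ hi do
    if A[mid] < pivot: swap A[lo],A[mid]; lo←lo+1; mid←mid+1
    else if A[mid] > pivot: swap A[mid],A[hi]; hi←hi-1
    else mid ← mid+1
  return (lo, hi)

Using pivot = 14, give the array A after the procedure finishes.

pivot = 14; lo=0, mid=0, hi=6
A[mid]=13<14: swap A[0],A[0]; lo=1,mid=1 → [13, 0, 1, 10, 6, 14, 12]
A[mid]=0<14: swap A[1],A[1]; lo=2,mid=2 → [13, 0, 1, 10, 6, 14, 12]
A[mid]=1<14: swap A[2],A[2]; lo=3,mid=3 → [13, 0, 1, 10, 6, 14, 12]
A[mid]=10<14: swap A[3],A[3]; lo=4,mid=4 → [13, 0, 1, 10, 6, 14, 12]
A[mid]=6<14: swap A[4],A[4]; lo=5,mid=5 → [13, 0, 1, 10, 6, 14, 12]
A[mid]=14=14: mid=6
A[mid]=12<14: swap A[5],A[6]; lo=6,mid=7 → [13, 0, 1, 10, 6, 12, 14]
end: lo=6, hi=6; A = [13, 0, 1, 10, 6, 12, 14]

[13, 0, 1, 10, 6, 12, 14]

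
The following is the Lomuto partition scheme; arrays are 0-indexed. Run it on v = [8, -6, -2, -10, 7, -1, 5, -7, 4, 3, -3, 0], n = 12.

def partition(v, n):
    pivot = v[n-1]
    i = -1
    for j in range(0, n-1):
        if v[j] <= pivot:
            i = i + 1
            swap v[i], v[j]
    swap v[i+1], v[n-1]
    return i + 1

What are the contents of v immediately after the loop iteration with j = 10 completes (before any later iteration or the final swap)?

[-6, -2, -10, -1, -7, -3, 5, 7, 4, 3, 8, 0]

pivot = v[11] = 0; i = -1
j=0: v[0]=8 > 0 → no swap
j=1: v[1]=-6 ≤ 0 → i=0, swap v[0],v[1] → [-6, 8, -2, -10, 7, -1, 5, -7, 4, 3, -3, 0]
j=2: v[2]=-2 ≤ 0 → i=1, swap v[1],v[2] → [-6, -2, 8, -10, 7, -1, 5, -7, 4, 3, -3, 0]
j=3: v[3]=-10 ≤ 0 → i=2, swap v[2],v[3] → [-6, -2, -10, 8, 7, -1, 5, -7, 4, 3, -3, 0]
j=4: v[4]=7 > 0 → no swap
j=5: v[5]=-1 ≤ 0 → i=3, swap v[3],v[5] → [-6, -2, -10, -1, 7, 8, 5, -7, 4, 3, -3, 0]
j=6: v[6]=5 > 0 → no swap
j=7: v[7]=-7 ≤ 0 → i=4, swap v[4],v[7] → [-6, -2, -10, -1, -7, 8, 5, 7, 4, 3, -3, 0]
j=8: v[8]=4 > 0 → no swap
j=9: v[9]=3 > 0 → no swap
j=10: v[10]=-3 ≤ 0 → i=5, swap v[5],v[10] → [-6, -2, -10, -1, -7, -3, 5, 7, 4, 3, 8, 0]
(after j=10) v = [-6, -2, -10, -1, -7, -3, 5, 7, 4, 3, 8, 0]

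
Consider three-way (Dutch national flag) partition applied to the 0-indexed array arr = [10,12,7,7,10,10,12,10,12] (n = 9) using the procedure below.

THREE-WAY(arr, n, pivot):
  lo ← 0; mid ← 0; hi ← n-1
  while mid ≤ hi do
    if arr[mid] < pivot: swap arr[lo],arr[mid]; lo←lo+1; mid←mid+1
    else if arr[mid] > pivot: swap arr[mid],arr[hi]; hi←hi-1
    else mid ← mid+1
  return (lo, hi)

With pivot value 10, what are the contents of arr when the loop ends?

lo=0 mid=0 hi=8
10=10: mid=1
12>10: swap(1,8), hi=7 ⇒ [10,12,7,7,10,10,12,10,12]
12>10: swap(1,7), hi=6 ⇒ [10,10,7,7,10,10,12,12,12]
10=10: mid=2
7<10: swap(0,2), lo=1 mid=3 ⇒ [7,10,10,7,10,10,12,12,12]
7<10: swap(1,3), lo=2 mid=4 ⇒ [7,7,10,10,10,10,12,12,12]
10=10: mid=5
10=10: mid=6
12>10: swap(6,6), hi=5 ⇒ [7,7,10,10,10,10,12,12,12]
done. lo=2 hi=5; arr=[7,7,10,10,10,10,12,12,12]

[7,7,10,10,10,10,12,12,12]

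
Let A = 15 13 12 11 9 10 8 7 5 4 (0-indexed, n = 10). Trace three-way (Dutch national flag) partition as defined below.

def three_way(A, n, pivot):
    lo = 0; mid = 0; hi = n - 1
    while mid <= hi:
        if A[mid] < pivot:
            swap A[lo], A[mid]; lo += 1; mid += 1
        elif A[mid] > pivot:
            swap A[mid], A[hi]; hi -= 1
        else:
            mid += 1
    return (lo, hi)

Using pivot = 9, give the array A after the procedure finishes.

lo=0 mid=0 hi=9
15>9: swap(0,9), hi=8 ⇒ 4 13 12 11 9 10 8 7 5 15
4<9: swap(0,0), lo=1 mid=1 ⇒ 4 13 12 11 9 10 8 7 5 15
13>9: swap(1,8), hi=7 ⇒ 4 5 12 11 9 10 8 7 13 15
5<9: swap(1,1), lo=2 mid=2 ⇒ 4 5 12 11 9 10 8 7 13 15
12>9: swap(2,7), hi=6 ⇒ 4 5 7 11 9 10 8 12 13 15
7<9: swap(2,2), lo=3 mid=3 ⇒ 4 5 7 11 9 10 8 12 13 15
11>9: swap(3,6), hi=5 ⇒ 4 5 7 8 9 10 11 12 13 15
8<9: swap(3,3), lo=4 mid=4 ⇒ 4 5 7 8 9 10 11 12 13 15
9=9: mid=5
10>9: swap(5,5), hi=4 ⇒ 4 5 7 8 9 10 11 12 13 15
done. lo=4 hi=4; A=4 5 7 8 9 10 11 12 13 15

4 5 7 8 9 10 11 12 13 15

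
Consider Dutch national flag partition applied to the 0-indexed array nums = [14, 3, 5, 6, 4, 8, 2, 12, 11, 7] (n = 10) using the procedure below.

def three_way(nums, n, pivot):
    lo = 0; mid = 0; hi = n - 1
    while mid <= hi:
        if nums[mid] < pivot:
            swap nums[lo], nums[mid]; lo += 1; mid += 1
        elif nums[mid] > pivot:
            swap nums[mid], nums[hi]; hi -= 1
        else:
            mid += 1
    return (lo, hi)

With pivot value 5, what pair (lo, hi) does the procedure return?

(3, 3)

lo=0 mid=0 hi=9
14>5: swap(0,9), hi=8 ⇒ [7, 3, 5, 6, 4, 8, 2, 12, 11, 14]
7>5: swap(0,8), hi=7 ⇒ [11, 3, 5, 6, 4, 8, 2, 12, 7, 14]
11>5: swap(0,7), hi=6 ⇒ [12, 3, 5, 6, 4, 8, 2, 11, 7, 14]
12>5: swap(0,6), hi=5 ⇒ [2, 3, 5, 6, 4, 8, 12, 11, 7, 14]
2<5: swap(0,0), lo=1 mid=1 ⇒ [2, 3, 5, 6, 4, 8, 12, 11, 7, 14]
3<5: swap(1,1), lo=2 mid=2 ⇒ [2, 3, 5, 6, 4, 8, 12, 11, 7, 14]
5=5: mid=3
6>5: swap(3,5), hi=4 ⇒ [2, 3, 5, 8, 4, 6, 12, 11, 7, 14]
8>5: swap(3,4), hi=3 ⇒ [2, 3, 5, 4, 8, 6, 12, 11, 7, 14]
4<5: swap(2,3), lo=3 mid=4 ⇒ [2, 3, 4, 5, 8, 6, 12, 11, 7, 14]
done. lo=3 hi=3; nums=[2, 3, 4, 5, 8, 6, 12, 11, 7, 14]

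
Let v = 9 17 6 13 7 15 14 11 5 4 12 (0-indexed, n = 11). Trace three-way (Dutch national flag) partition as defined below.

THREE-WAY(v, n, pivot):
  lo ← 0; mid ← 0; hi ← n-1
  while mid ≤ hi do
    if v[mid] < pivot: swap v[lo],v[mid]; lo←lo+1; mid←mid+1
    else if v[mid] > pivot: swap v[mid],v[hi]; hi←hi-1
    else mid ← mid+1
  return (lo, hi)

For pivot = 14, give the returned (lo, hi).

lo=0 mid=0 hi=10
9<14: swap(0,0), lo=1 mid=1 ⇒ 9 17 6 13 7 15 14 11 5 4 12
17>14: swap(1,10), hi=9 ⇒ 9 12 6 13 7 15 14 11 5 4 17
12<14: swap(1,1), lo=2 mid=2 ⇒ 9 12 6 13 7 15 14 11 5 4 17
6<14: swap(2,2), lo=3 mid=3 ⇒ 9 12 6 13 7 15 14 11 5 4 17
13<14: swap(3,3), lo=4 mid=4 ⇒ 9 12 6 13 7 15 14 11 5 4 17
7<14: swap(4,4), lo=5 mid=5 ⇒ 9 12 6 13 7 15 14 11 5 4 17
15>14: swap(5,9), hi=8 ⇒ 9 12 6 13 7 4 14 11 5 15 17
4<14: swap(5,5), lo=6 mid=6 ⇒ 9 12 6 13 7 4 14 11 5 15 17
14=14: mid=7
11<14: swap(6,7), lo=7 mid=8 ⇒ 9 12 6 13 7 4 11 14 5 15 17
5<14: swap(7,8), lo=8 mid=9 ⇒ 9 12 6 13 7 4 11 5 14 15 17
done. lo=8 hi=8; v=9 12 6 13 7 4 11 5 14 15 17

(8, 8)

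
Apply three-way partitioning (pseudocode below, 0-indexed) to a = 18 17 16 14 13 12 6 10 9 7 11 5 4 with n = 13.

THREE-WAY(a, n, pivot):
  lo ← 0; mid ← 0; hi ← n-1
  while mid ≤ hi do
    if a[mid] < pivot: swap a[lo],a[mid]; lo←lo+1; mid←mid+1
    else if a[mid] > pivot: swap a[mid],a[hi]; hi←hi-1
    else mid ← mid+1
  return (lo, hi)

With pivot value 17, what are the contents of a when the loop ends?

4 16 14 13 12 6 10 9 7 11 5 17 18

pivot = 17; lo=0, mid=0, hi=12
a[mid]=18>17: swap a[0],a[12]; hi=11 → 4 17 16 14 13 12 6 10 9 7 11 5 18
a[mid]=4<17: swap a[0],a[0]; lo=1,mid=1 → 4 17 16 14 13 12 6 10 9 7 11 5 18
a[mid]=17=17: mid=2
a[mid]=16<17: swap a[1],a[2]; lo=2,mid=3 → 4 16 17 14 13 12 6 10 9 7 11 5 18
a[mid]=14<17: swap a[2],a[3]; lo=3,mid=4 → 4 16 14 17 13 12 6 10 9 7 11 5 18
a[mid]=13<17: swap a[3],a[4]; lo=4,mid=5 → 4 16 14 13 17 12 6 10 9 7 11 5 18
a[mid]=12<17: swap a[4],a[5]; lo=5,mid=6 → 4 16 14 13 12 17 6 10 9 7 11 5 18
a[mid]=6<17: swap a[5],a[6]; lo=6,mid=7 → 4 16 14 13 12 6 17 10 9 7 11 5 18
a[mid]=10<17: swap a[6],a[7]; lo=7,mid=8 → 4 16 14 13 12 6 10 17 9 7 11 5 18
a[mid]=9<17: swap a[7],a[8]; lo=8,mid=9 → 4 16 14 13 12 6 10 9 17 7 11 5 18
a[mid]=7<17: swap a[8],a[9]; lo=9,mid=10 → 4 16 14 13 12 6 10 9 7 17 11 5 18
a[mid]=11<17: swap a[9],a[10]; lo=10,mid=11 → 4 16 14 13 12 6 10 9 7 11 17 5 18
a[mid]=5<17: swap a[10],a[11]; lo=11,mid=12 → 4 16 14 13 12 6 10 9 7 11 5 17 18
end: lo=11, hi=11; a = 4 16 14 13 12 6 10 9 7 11 5 17 18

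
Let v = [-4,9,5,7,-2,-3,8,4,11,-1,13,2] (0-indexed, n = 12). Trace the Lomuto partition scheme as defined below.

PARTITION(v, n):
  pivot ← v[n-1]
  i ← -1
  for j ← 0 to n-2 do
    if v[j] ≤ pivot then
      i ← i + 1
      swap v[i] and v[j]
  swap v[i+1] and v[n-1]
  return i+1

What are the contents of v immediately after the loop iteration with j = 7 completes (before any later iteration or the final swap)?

[-4,-2,-3,7,9,5,8,4,11,-1,13,2]

pivot = v[11] = 2; i = -1
j=0: v[0]=-4 ≤ 2 → i=0, swap v[0],v[0] (no change) → [-4,9,5,7,-2,-3,8,4,11,-1,13,2]
j=1: v[1]=9 > 2 → no swap
j=2: v[2]=5 > 2 → no swap
j=3: v[3]=7 > 2 → no swap
j=4: v[4]=-2 ≤ 2 → i=1, swap v[1],v[4] → [-4,-2,5,7,9,-3,8,4,11,-1,13,2]
j=5: v[5]=-3 ≤ 2 → i=2, swap v[2],v[5] → [-4,-2,-3,7,9,5,8,4,11,-1,13,2]
j=6: v[6]=8 > 2 → no swap
j=7: v[7]=4 > 2 → no swap
(after j=7) v = [-4,-2,-3,7,9,5,8,4,11,-1,13,2]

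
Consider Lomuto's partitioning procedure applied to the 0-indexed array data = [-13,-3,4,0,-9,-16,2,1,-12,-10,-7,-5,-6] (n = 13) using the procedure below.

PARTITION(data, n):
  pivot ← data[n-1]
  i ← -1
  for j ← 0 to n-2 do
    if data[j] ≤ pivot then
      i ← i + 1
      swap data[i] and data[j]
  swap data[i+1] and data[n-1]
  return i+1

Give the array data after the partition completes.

pivot=-6, i=-1
j=0: -13≤-6, i=0, swap(0,0) ⇒ [-13,-3,4,0,-9,-16,2,1,-12,-10,-7,-5,-6]
j=1: -3>-6, skip
j=2: 4>-6, skip
j=3: 0>-6, skip
j=4: -9≤-6, i=1, swap(1,4) ⇒ [-13,-9,4,0,-3,-16,2,1,-12,-10,-7,-5,-6]
j=5: -16≤-6, i=2, swap(2,5) ⇒ [-13,-9,-16,0,-3,4,2,1,-12,-10,-7,-5,-6]
j=6: 2>-6, skip
j=7: 1>-6, skip
j=8: -12≤-6, i=3, swap(3,8) ⇒ [-13,-9,-16,-12,-3,4,2,1,0,-10,-7,-5,-6]
j=9: -10≤-6, i=4, swap(4,9) ⇒ [-13,-9,-16,-12,-10,4,2,1,0,-3,-7,-5,-6]
j=10: -7≤-6, i=5, swap(5,10) ⇒ [-13,-9,-16,-12,-10,-7,2,1,0,-3,4,-5,-6]
j=11: -5>-6, skip
swap(6,12) ⇒ [-13,-9,-16,-12,-10,-7,-6,1,0,-3,4,-5,2]; return 6

[-13,-9,-16,-12,-10,-7,-6,1,0,-3,4,-5,2]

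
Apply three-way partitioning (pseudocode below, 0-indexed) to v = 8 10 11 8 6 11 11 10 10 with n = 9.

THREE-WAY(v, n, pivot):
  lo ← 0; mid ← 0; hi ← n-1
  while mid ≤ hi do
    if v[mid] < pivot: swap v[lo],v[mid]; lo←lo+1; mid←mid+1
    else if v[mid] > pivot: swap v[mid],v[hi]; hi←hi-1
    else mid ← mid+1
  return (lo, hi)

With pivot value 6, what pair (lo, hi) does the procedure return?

(0, 0)

lo=0 mid=0 hi=8
8>6: swap(0,8), hi=7 ⇒ 10 10 11 8 6 11 11 10 8
10>6: swap(0,7), hi=6 ⇒ 10 10 11 8 6 11 11 10 8
10>6: swap(0,6), hi=5 ⇒ 11 10 11 8 6 11 10 10 8
11>6: swap(0,5), hi=4 ⇒ 11 10 11 8 6 11 10 10 8
11>6: swap(0,4), hi=3 ⇒ 6 10 11 8 11 11 10 10 8
6=6: mid=1
10>6: swap(1,3), hi=2 ⇒ 6 8 11 10 11 11 10 10 8
8>6: swap(1,2), hi=1 ⇒ 6 11 8 10 11 11 10 10 8
11>6: swap(1,1), hi=0 ⇒ 6 11 8 10 11 11 10 10 8
done. lo=0 hi=0; v=6 11 8 10 11 11 10 10 8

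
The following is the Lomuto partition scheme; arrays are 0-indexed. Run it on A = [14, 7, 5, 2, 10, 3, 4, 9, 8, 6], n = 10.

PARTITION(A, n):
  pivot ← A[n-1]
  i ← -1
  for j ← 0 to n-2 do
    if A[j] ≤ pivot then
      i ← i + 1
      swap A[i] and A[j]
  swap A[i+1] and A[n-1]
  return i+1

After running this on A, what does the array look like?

pivot=6, i=-1
j=0: 14>6, skip
j=1: 7>6, skip
j=2: 5≤6, i=0, swap(0,2) ⇒ [5, 7, 14, 2, 10, 3, 4, 9, 8, 6]
j=3: 2≤6, i=1, swap(1,3) ⇒ [5, 2, 14, 7, 10, 3, 4, 9, 8, 6]
j=4: 10>6, skip
j=5: 3≤6, i=2, swap(2,5) ⇒ [5, 2, 3, 7, 10, 14, 4, 9, 8, 6]
j=6: 4≤6, i=3, swap(3,6) ⇒ [5, 2, 3, 4, 10, 14, 7, 9, 8, 6]
j=7: 9>6, skip
j=8: 8>6, skip
swap(4,9) ⇒ [5, 2, 3, 4, 6, 14, 7, 9, 8, 10]; return 4

[5, 2, 3, 4, 6, 14, 7, 9, 8, 10]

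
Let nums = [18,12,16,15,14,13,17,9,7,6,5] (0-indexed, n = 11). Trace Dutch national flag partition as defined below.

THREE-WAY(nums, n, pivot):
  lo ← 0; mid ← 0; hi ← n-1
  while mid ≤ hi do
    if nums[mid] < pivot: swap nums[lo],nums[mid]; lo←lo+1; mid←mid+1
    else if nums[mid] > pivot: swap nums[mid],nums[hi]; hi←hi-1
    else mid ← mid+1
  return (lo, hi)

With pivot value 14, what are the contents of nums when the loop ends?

lo=0 mid=0 hi=10
18>14: swap(0,10), hi=9 ⇒ [5,12,16,15,14,13,17,9,7,6,18]
5<14: swap(0,0), lo=1 mid=1 ⇒ [5,12,16,15,14,13,17,9,7,6,18]
12<14: swap(1,1), lo=2 mid=2 ⇒ [5,12,16,15,14,13,17,9,7,6,18]
16>14: swap(2,9), hi=8 ⇒ [5,12,6,15,14,13,17,9,7,16,18]
6<14: swap(2,2), lo=3 mid=3 ⇒ [5,12,6,15,14,13,17,9,7,16,18]
15>14: swap(3,8), hi=7 ⇒ [5,12,6,7,14,13,17,9,15,16,18]
7<14: swap(3,3), lo=4 mid=4 ⇒ [5,12,6,7,14,13,17,9,15,16,18]
14=14: mid=5
13<14: swap(4,5), lo=5 mid=6 ⇒ [5,12,6,7,13,14,17,9,15,16,18]
17>14: swap(6,7), hi=6 ⇒ [5,12,6,7,13,14,9,17,15,16,18]
9<14: swap(5,6), lo=6 mid=7 ⇒ [5,12,6,7,13,9,14,17,15,16,18]
done. lo=6 hi=6; nums=[5,12,6,7,13,9,14,17,15,16,18]

[5,12,6,7,13,9,14,17,15,16,18]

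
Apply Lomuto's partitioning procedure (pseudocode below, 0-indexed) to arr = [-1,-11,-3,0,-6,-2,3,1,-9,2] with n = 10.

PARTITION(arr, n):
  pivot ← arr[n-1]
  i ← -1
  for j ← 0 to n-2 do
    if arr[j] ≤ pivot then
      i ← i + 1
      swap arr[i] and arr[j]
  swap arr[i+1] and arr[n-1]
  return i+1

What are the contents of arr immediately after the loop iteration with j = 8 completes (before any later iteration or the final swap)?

[-1,-11,-3,0,-6,-2,1,-9,3,2]

pivot = arr[9] = 2; i = -1
j=0: arr[0]=-1 ≤ 2 → i=0, swap arr[0],arr[0] (no change) → [-1,-11,-3,0,-6,-2,3,1,-9,2]
j=1: arr[1]=-11 ≤ 2 → i=1, swap arr[1],arr[1] (no change) → [-1,-11,-3,0,-6,-2,3,1,-9,2]
j=2: arr[2]=-3 ≤ 2 → i=2, swap arr[2],arr[2] (no change) → [-1,-11,-3,0,-6,-2,3,1,-9,2]
j=3: arr[3]=0 ≤ 2 → i=3, swap arr[3],arr[3] (no change) → [-1,-11,-3,0,-6,-2,3,1,-9,2]
j=4: arr[4]=-6 ≤ 2 → i=4, swap arr[4],arr[4] (no change) → [-1,-11,-3,0,-6,-2,3,1,-9,2]
j=5: arr[5]=-2 ≤ 2 → i=5, swap arr[5],arr[5] (no change) → [-1,-11,-3,0,-6,-2,3,1,-9,2]
j=6: arr[6]=3 > 2 → no swap
j=7: arr[7]=1 ≤ 2 → i=6, swap arr[6],arr[7] → [-1,-11,-3,0,-6,-2,1,3,-9,2]
j=8: arr[8]=-9 ≤ 2 → i=7, swap arr[7],arr[8] → [-1,-11,-3,0,-6,-2,1,-9,3,2]
(after j=8) arr = [-1,-11,-3,0,-6,-2,1,-9,3,2]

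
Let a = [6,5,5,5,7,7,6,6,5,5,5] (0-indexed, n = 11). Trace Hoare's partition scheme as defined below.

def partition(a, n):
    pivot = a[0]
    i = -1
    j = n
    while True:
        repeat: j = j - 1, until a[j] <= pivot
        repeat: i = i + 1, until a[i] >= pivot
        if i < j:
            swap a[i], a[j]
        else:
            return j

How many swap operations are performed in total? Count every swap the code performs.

pivot = a[0] = 6; i = -1, j = 11
j→10 (a[10]=5≤6), i→0 (a[0]=6≥6); i<j, swap → [5,5,5,5,7,7,6,6,5,5,6]
j→9 (a[9]=5≤6), i→4 (a[4]=7≥6); i<j, swap → [5,5,5,5,5,7,6,6,5,7,6]
j→8 (a[8]=5≤6), i→5 (a[5]=7≥6); i<j, swap → [5,5,5,5,5,5,6,6,7,7,6]
j→7 (a[7]=6≤6), i→6 (a[6]=6≥6); i<j, swap → [5,5,5,5,5,5,6,6,7,7,6]
j→6, i→7; i≥j, return j=6. a = [5,5,5,5,5,5,6,6,7,7,6]

4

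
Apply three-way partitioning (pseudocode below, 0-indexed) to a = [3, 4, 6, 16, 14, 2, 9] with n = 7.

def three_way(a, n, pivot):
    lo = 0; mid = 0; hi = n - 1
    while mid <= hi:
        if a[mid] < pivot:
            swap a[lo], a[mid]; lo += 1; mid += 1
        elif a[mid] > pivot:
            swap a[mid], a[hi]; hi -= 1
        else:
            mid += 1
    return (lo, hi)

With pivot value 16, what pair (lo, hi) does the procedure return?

lo=0 mid=0 hi=6
3<16: swap(0,0), lo=1 mid=1 ⇒ [3, 4, 6, 16, 14, 2, 9]
4<16: swap(1,1), lo=2 mid=2 ⇒ [3, 4, 6, 16, 14, 2, 9]
6<16: swap(2,2), lo=3 mid=3 ⇒ [3, 4, 6, 16, 14, 2, 9]
16=16: mid=4
14<16: swap(3,4), lo=4 mid=5 ⇒ [3, 4, 6, 14, 16, 2, 9]
2<16: swap(4,5), lo=5 mid=6 ⇒ [3, 4, 6, 14, 2, 16, 9]
9<16: swap(5,6), lo=6 mid=7 ⇒ [3, 4, 6, 14, 2, 9, 16]
done. lo=6 hi=6; a=[3, 4, 6, 14, 2, 9, 16]

(6, 6)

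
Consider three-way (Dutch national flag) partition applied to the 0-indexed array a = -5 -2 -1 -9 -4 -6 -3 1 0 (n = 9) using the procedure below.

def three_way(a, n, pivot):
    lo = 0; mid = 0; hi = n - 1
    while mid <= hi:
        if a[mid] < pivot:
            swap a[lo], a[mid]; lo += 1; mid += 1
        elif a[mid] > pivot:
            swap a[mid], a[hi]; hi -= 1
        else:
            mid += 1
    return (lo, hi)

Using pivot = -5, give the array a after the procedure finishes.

-6 -9 -5 -4 -1 -3 1 0 -2

lo=0 mid=0 hi=8
-5=-5: mid=1
-2>-5: swap(1,8), hi=7 ⇒ -5 0 -1 -9 -4 -6 -3 1 -2
0>-5: swap(1,7), hi=6 ⇒ -5 1 -1 -9 -4 -6 -3 0 -2
1>-5: swap(1,6), hi=5 ⇒ -5 -3 -1 -9 -4 -6 1 0 -2
-3>-5: swap(1,5), hi=4 ⇒ -5 -6 -1 -9 -4 -3 1 0 -2
-6<-5: swap(0,1), lo=1 mid=2 ⇒ -6 -5 -1 -9 -4 -3 1 0 -2
-1>-5: swap(2,4), hi=3 ⇒ -6 -5 -4 -9 -1 -3 1 0 -2
-4>-5: swap(2,3), hi=2 ⇒ -6 -5 -9 -4 -1 -3 1 0 -2
-9<-5: swap(1,2), lo=2 mid=3 ⇒ -6 -9 -5 -4 -1 -3 1 0 -2
done. lo=2 hi=2; a=-6 -9 -5 -4 -1 -3 1 0 -2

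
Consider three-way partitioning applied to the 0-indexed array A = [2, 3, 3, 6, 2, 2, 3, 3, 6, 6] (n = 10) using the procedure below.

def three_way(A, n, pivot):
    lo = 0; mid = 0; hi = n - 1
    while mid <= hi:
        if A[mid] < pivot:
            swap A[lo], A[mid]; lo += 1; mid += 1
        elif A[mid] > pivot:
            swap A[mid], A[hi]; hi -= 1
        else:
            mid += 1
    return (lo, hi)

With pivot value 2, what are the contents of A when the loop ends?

[2, 2, 2, 6, 3, 3, 3, 6, 6, 3]

pivot = 2; lo=0, mid=0, hi=9
A[mid]=2=2: mid=1
A[mid]=3>2: swap A[1],A[9]; hi=8 → [2, 6, 3, 6, 2, 2, 3, 3, 6, 3]
A[mid]=6>2: swap A[1],A[8]; hi=7 → [2, 6, 3, 6, 2, 2, 3, 3, 6, 3]
A[mid]=6>2: swap A[1],A[7]; hi=6 → [2, 3, 3, 6, 2, 2, 3, 6, 6, 3]
A[mid]=3>2: swap A[1],A[6]; hi=5 → [2, 3, 3, 6, 2, 2, 3, 6, 6, 3]
A[mid]=3>2: swap A[1],A[5]; hi=4 → [2, 2, 3, 6, 2, 3, 3, 6, 6, 3]
A[mid]=2=2: mid=2
A[mid]=3>2: swap A[2],A[4]; hi=3 → [2, 2, 2, 6, 3, 3, 3, 6, 6, 3]
A[mid]=2=2: mid=3
A[mid]=6>2: swap A[3],A[3]; hi=2 → [2, 2, 2, 6, 3, 3, 3, 6, 6, 3]
end: lo=0, hi=2; A = [2, 2, 2, 6, 3, 3, 3, 6, 6, 3]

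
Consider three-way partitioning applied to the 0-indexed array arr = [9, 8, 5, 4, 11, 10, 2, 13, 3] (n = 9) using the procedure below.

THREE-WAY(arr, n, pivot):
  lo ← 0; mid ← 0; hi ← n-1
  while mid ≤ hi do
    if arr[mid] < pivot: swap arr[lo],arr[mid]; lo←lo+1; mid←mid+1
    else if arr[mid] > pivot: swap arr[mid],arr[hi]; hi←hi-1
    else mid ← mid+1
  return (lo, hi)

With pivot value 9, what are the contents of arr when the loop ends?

lo=0 mid=0 hi=8
9=9: mid=1
8<9: swap(0,1), lo=1 mid=2 ⇒ [8, 9, 5, 4, 11, 10, 2, 13, 3]
5<9: swap(1,2), lo=2 mid=3 ⇒ [8, 5, 9, 4, 11, 10, 2, 13, 3]
4<9: swap(2,3), lo=3 mid=4 ⇒ [8, 5, 4, 9, 11, 10, 2, 13, 3]
11>9: swap(4,8), hi=7 ⇒ [8, 5, 4, 9, 3, 10, 2, 13, 11]
3<9: swap(3,4), lo=4 mid=5 ⇒ [8, 5, 4, 3, 9, 10, 2, 13, 11]
10>9: swap(5,7), hi=6 ⇒ [8, 5, 4, 3, 9, 13, 2, 10, 11]
13>9: swap(5,6), hi=5 ⇒ [8, 5, 4, 3, 9, 2, 13, 10, 11]
2<9: swap(4,5), lo=5 mid=6 ⇒ [8, 5, 4, 3, 2, 9, 13, 10, 11]
done. lo=5 hi=5; arr=[8, 5, 4, 3, 2, 9, 13, 10, 11]

[8, 5, 4, 3, 2, 9, 13, 10, 11]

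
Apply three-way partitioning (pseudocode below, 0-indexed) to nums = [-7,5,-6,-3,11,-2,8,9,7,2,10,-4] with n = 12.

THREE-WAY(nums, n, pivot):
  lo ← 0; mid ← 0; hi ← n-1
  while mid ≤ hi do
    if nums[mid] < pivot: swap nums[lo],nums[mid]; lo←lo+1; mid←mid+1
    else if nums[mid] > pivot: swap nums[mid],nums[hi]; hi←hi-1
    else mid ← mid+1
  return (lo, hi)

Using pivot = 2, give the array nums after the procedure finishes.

[-7,-4,-6,-3,-2,2,9,7,8,10,11,5]

pivot = 2; lo=0, mid=0, hi=11
nums[mid]=-7<2: swap nums[0],nums[0]; lo=1,mid=1 → [-7,5,-6,-3,11,-2,8,9,7,2,10,-4]
nums[mid]=5>2: swap nums[1],nums[11]; hi=10 → [-7,-4,-6,-3,11,-2,8,9,7,2,10,5]
nums[mid]=-4<2: swap nums[1],nums[1]; lo=2,mid=2 → [-7,-4,-6,-3,11,-2,8,9,7,2,10,5]
nums[mid]=-6<2: swap nums[2],nums[2]; lo=3,mid=3 → [-7,-4,-6,-3,11,-2,8,9,7,2,10,5]
nums[mid]=-3<2: swap nums[3],nums[3]; lo=4,mid=4 → [-7,-4,-6,-3,11,-2,8,9,7,2,10,5]
nums[mid]=11>2: swap nums[4],nums[10]; hi=9 → [-7,-4,-6,-3,10,-2,8,9,7,2,11,5]
nums[mid]=10>2: swap nums[4],nums[9]; hi=8 → [-7,-4,-6,-3,2,-2,8,9,7,10,11,5]
nums[mid]=2=2: mid=5
nums[mid]=-2<2: swap nums[4],nums[5]; lo=5,mid=6 → [-7,-4,-6,-3,-2,2,8,9,7,10,11,5]
nums[mid]=8>2: swap nums[6],nums[8]; hi=7 → [-7,-4,-6,-3,-2,2,7,9,8,10,11,5]
nums[mid]=7>2: swap nums[6],nums[7]; hi=6 → [-7,-4,-6,-3,-2,2,9,7,8,10,11,5]
nums[mid]=9>2: swap nums[6],nums[6]; hi=5 → [-7,-4,-6,-3,-2,2,9,7,8,10,11,5]
end: lo=5, hi=5; nums = [-7,-4,-6,-3,-2,2,9,7,8,10,11,5]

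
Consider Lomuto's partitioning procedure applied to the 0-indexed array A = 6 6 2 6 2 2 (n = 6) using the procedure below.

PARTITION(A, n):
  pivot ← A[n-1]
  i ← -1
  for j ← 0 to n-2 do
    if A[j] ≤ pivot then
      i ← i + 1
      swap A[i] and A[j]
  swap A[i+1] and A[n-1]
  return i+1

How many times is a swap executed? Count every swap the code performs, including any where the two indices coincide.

3

pivot=2, i=-1
j=0: 6>2, skip
j=1: 6>2, skip
j=2: 2≤2, i=0, swap(0,2) ⇒ 2 6 6 6 2 2
j=3: 6>2, skip
j=4: 2≤2, i=1, swap(1,4) ⇒ 2 2 6 6 6 2
swap(2,5) ⇒ 2 2 2 6 6 6; return 2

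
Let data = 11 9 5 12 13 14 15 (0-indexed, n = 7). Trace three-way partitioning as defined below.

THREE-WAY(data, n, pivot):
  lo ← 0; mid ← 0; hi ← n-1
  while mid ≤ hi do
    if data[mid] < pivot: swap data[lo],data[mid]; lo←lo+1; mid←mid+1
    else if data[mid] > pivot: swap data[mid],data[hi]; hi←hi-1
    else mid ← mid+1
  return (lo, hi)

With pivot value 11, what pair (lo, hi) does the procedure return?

(2, 2)

pivot = 11; lo=0, mid=0, hi=6
data[mid]=11=11: mid=1
data[mid]=9<11: swap data[0],data[1]; lo=1,mid=2 → 9 11 5 12 13 14 15
data[mid]=5<11: swap data[1],data[2]; lo=2,mid=3 → 9 5 11 12 13 14 15
data[mid]=12>11: swap data[3],data[6]; hi=5 → 9 5 11 15 13 14 12
data[mid]=15>11: swap data[3],data[5]; hi=4 → 9 5 11 14 13 15 12
data[mid]=14>11: swap data[3],data[4]; hi=3 → 9 5 11 13 14 15 12
data[mid]=13>11: swap data[3],data[3]; hi=2 → 9 5 11 13 14 15 12
end: lo=2, hi=2; data = 9 5 11 13 14 15 12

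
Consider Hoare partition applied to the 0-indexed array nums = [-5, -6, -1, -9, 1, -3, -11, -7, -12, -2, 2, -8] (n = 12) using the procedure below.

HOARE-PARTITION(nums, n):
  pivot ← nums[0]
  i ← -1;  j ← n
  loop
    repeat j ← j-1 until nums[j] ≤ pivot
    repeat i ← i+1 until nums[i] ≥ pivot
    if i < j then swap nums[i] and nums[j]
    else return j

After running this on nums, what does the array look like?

pivot = nums[0] = -5; i = -1, j = 12
j→11 (nums[11]=-8≤-5), i→0 (nums[0]=-5≥-5); i<j, swap → [-8, -6, -1, -9, 1, -3, -11, -7, -12, -2, 2, -5]
j→8 (nums[8]=-12≤-5), i→2 (nums[2]=-1≥-5); i<j, swap → [-8, -6, -12, -9, 1, -3, -11, -7, -1, -2, 2, -5]
j→7 (nums[7]=-7≤-5), i→4 (nums[4]=1≥-5); i<j, swap → [-8, -6, -12, -9, -7, -3, -11, 1, -1, -2, 2, -5]
j→6 (nums[6]=-11≤-5), i→5 (nums[5]=-3≥-5); i<j, swap → [-8, -6, -12, -9, -7, -11, -3, 1, -1, -2, 2, -5]
j→5, i→6; i≥j, return j=5. nums = [-8, -6, -12, -9, -7, -11, -3, 1, -1, -2, 2, -5]

[-8, -6, -12, -9, -7, -11, -3, 1, -1, -2, 2, -5]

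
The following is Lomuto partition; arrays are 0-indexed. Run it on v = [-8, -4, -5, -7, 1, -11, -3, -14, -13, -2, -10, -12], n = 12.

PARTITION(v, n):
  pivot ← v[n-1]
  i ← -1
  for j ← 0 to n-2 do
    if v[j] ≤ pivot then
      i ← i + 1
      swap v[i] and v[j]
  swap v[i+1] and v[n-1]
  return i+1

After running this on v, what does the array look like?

pivot = v[11] = -12; i = -1
j=0: v[0]=-8 > -12 → no swap
j=1: v[1]=-4 > -12 → no swap
j=2: v[2]=-5 > -12 → no swap
j=3: v[3]=-7 > -12 → no swap
j=4: v[4]=1 > -12 → no swap
j=5: v[5]=-11 > -12 → no swap
j=6: v[6]=-3 > -12 → no swap
j=7: v[7]=-14 ≤ -12 → i=0, swap v[0],v[7] → [-14, -4, -5, -7, 1, -11, -3, -8, -13, -2, -10, -12]
j=8: v[8]=-13 ≤ -12 → i=1, swap v[1],v[8] → [-14, -13, -5, -7, 1, -11, -3, -8, -4, -2, -10, -12]
j=9: v[9]=-2 > -12 → no swap
j=10: v[10]=-10 > -12 → no swap
final swap v[2],v[11] → [-14, -13, -12, -7, 1, -11, -3, -8, -4, -2, -10, -5]; return 2

[-14, -13, -12, -7, 1, -11, -3, -8, -4, -2, -10, -5]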